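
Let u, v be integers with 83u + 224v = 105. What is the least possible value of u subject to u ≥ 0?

147

gcd(224, 83) = 1.
1 divides 105, so solutions exist.
By Bézout, 83×(27) + 224×(-10) = 1.
Scale by 105/1 = 105: (u₀, v₀) = (2835, -1050).
General solution: u = 2835 + 224t, v = -1050 - 83t for integer t.
u ≥ 0: smallest is 2835 mod 224 = 147 (at t = -12), with v = -54.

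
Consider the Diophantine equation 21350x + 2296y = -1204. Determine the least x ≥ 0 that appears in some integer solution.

102

gcd(21350, 2296):
  21350 = 9*2296 + 686
  2296 = 3*686 + 238
  686 = 2*238 + 210
  238 = 1*210 + 28
  210 = 7*28 + 14
  28 = 2*14
so gcd(21350, 2296) = 14.
14 divides -1204, so solutions exist.
Back-substitute for Bézout coefficients:
  14 = 210 - 7*28
  ... = 21350*(77) + 2296*(-716)
Scale by -1204/14 = -86: (x₀, y₀) = (-6622, 61576).
General solution: x = -6622 + 164t, y = 61576 - 1525t for integer t.
x ≥ 0: smallest is -6622 mod 164 = 102 (at t = 41), with y = -949.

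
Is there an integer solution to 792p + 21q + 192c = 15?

yes

gcd(792, 21) = 3.
gcd(3, 192) = 3.
3 divides 15, so integer solutions exist.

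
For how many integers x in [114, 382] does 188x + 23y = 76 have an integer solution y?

11

gcd(188, 23):
  188 = 8×23 + 4
  23 = 5×4 + 3
  4 = 1×3 + 1
  3 = 3×1
so gcd(188, 23) = 1.
Back-substitute for Bézout coefficients:
  1 = 4 - 1×3
  ... = 188×(6) + 23×(-49)
Scale by 76: particular solution (456, -3724); reduce x mod 23: (19, -152).
General solution: x = 19 + 23t, y = -152 - 188t for integer t.
114 ≤ 19 + 23t ≤ 382 gives t ∈ [5, 15], which is 11 values.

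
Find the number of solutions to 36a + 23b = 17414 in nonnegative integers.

21

gcd(36, 23) = 1  (36 = 1·23 + 13, 23 = 1·13 + 10, 13 = 1·10 + 3, 10 = 3·3 + 1, 3 = 3·1).
Back-substituting, 36·(-7) + 23·(11) = 1.
Scale by 17414: one solution is (-121898, 191554). Reduce a mod 23: (2, 754).
General: a = 2 + 23t, b = 754 - 36t.
a ≥ 0 ⇒ t ≥ 0; b ≥ 0 ⇒ t ≤ 20. So t ∈ [0, 20]: 21 solutions.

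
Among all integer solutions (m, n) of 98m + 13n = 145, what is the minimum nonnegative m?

4

gcd(98, 13):
  98 = 7*13 + 7
  13 = 1*7 + 6
  7 = 1*6 + 1
  6 = 6*1
so gcd(98, 13) = 1.
1 divides 145, so solutions exist.
Back-substitute for Bézout coefficients:
  1 = 7 - 1*6
  ... = 98*(2) + 13*(-15)
Scale by 145/1 = 145: (m₀, n₀) = (290, -2175).
General solution: m = 290 + 13t, n = -2175 - 98t for integer t.
m ≥ 0: smallest is 290 mod 13 = 4 (at t = -22), with n = -19.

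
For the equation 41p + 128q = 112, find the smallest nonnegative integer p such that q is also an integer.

gcd(128, 41):
  128 = 3·41 + 5
  41 = 8·5 + 1
  5 = 5·1
so gcd(128, 41) = 1.
1 divides 112, so solutions exist.
Back-substitute for Bézout coefficients:
  1 = 41 - 8·5
  ... = 41·(25) + 128·(-8)
Scale by 112/1 = 112: (p₀, q₀) = (2800, -896).
General solution: p = 2800 + 128t, q = -896 - 41t for integer t.
p ≥ 0: smallest is 2800 mod 128 = 112 (at t = -21), with q = -35.

112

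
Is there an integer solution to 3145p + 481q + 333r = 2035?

gcd(3145, 481):
  3145 = 6×481 + 259
  481 = 1×259 + 222
  259 = 1×222 + 37
  222 = 6×37
so gcd(3145, 481) = 37.
gcd(37, 333) = 37.
37 divides 2035, so integer solutions exist.

yes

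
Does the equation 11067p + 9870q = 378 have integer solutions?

gcd(11067, 9870) = 21.
21 divides 378, so integer solutions exist.

yes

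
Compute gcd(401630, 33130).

gcd(401630, 33130) = 10  (401630 = 12*33130 + 4070, 33130 = 8*4070 + 570, 4070 = 7*570 + 80, 570 = 7*80 + 10, 80 = 8*10).

10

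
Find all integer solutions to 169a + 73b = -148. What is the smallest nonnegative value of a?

38

gcd(169, 73) = 1  (169 = 2*73 + 23, 73 = 3*23 + 4, 23 = 5*4 + 3, 4 = 1*3 + 1, 3 = 3*1).
1 divides -148, so solutions exist.
Back-substituting, 169*(-19) + 73*(44) = 1.
Scale by -148/1 = -148: (a₀, b₀) = (2812, -6512).
General solution: a = 2812 + 73t, b = -6512 - 169t for integer t.
a ≥ 0: smallest is 2812 mod 73 = 38 (at t = -38), with b = -90.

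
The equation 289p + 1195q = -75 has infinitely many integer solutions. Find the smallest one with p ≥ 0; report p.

gcd(1195, 289) = 1  (1195 = 4×289 + 39, 289 = 7×39 + 16, 39 = 2×16 + 7, 16 = 2×7 + 2, 7 = 3×2 + 1, 2 = 2×1).
1 divides -75, so solutions exist.
Back-substituting, 289×(-521) + 1195×(126) = 1.
Scale by -75/1 = -75: (p₀, q₀) = (39075, -9450).
General solution: p = 39075 + 1195t, q = -9450 - 289t for integer t.
p ≥ 0: smallest is 39075 mod 1195 = 835 (at t = -32), with q = -202.

835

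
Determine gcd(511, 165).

1

gcd(511, 165) = 1  (511 = 3*165 + 16, 165 = 10*16 + 5, 16 = 3*5 + 1, 5 = 5*1).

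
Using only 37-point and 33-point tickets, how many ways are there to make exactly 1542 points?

Need nonnegative integers with 37j + 33k = 1542.
gcd(37, 33) = 1, and 37·(-8) + 33·(9) = 1.
So (j₀, k₀) = (-12336, 13878); general j = -12336 + 33t, k = 13878 - 37t.
j ≥ 0 ⇒ t ≥ 374; k ≥ 0 ⇒ t ≤ 375. That's 2 values of t.

2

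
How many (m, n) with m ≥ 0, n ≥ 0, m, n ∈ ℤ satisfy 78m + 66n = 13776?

16

gcd(78, 66) = 6  (78 = 1·66 + 12, 66 = 5·12 + 6, 12 = 2·6).
Back-substituting, 78·(-5) + 66·(6) = 6.
Scale by 2296: one solution is (-11480, 13776). Reduce m mod 11: (4, 204).
General: m = 4 + 11t, n = 204 - 13t.
m ≥ 0 ⇒ t ≥ 0; n ≥ 0 ⇒ t ≤ 15. So t ∈ [0, 15]: 16 solutions.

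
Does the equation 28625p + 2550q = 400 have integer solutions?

yes

gcd(28625, 2550):
  28625 = 11×2550 + 575
  2550 = 4×575 + 250
  575 = 2×250 + 75
  250 = 3×75 + 25
  75 = 3×25
so gcd(28625, 2550) = 25.
25 divides 400, so integer solutions exist.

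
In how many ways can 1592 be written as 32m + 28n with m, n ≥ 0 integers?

7

gcd(32, 28):
  32 = 1×28 + 4
  28 = 7×4
so gcd(32, 28) = 4.
Back-substitute for Bézout coefficients:
  4 = 32 - 1×28
  ... = 32×(1) + 28×(-1)
Scale by 398: one solution is (398, -398). Reduce m mod 7: (6, 50).
General: m = 6 + 7t, n = 50 - 8t.
m ≥ 0 ⇒ t ≥ 0; n ≥ 0 ⇒ t ≤ 6. So t ∈ [0, 6]: 7 solutions.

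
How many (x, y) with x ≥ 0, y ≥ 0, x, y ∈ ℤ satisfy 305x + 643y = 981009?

5

gcd(643, 305) = 1  (643 = 2*305 + 33, 305 = 9*33 + 8, 33 = 4*8 + 1, 8 = 8*1).
Back-substituting, 305*(-78) + 643*(37) = 1.
Scale by 981009: one solution is (-76518702, 36297333). Reduce x mod 643: (227, 1418).
General: x = 227 + 643t, y = 1418 - 305t.
x ≥ 0 ⇒ t ≥ 0; y ≥ 0 ⇒ t ≤ 4. So t ∈ [0, 4]: 5 solutions.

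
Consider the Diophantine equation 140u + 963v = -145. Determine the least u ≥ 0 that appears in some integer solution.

790

gcd(963, 140):
  963 = 6×140 + 123
  140 = 1×123 + 17
  123 = 7×17 + 4
  17 = 4×4 + 1
  4 = 4×1
so gcd(963, 140) = 1.
1 divides -145, so solutions exist.
Back-substitute for Bézout coefficients:
  1 = 17 - 4×4
  ... = 140×(227) + 963×(-33)
Scale by -145/1 = -145: (u₀, v₀) = (-32915, 4785).
General solution: u = -32915 + 963t, v = 4785 - 140t for integer t.
u ≥ 0: smallest is -32915 mod 963 = 790 (at t = 35), with v = -115.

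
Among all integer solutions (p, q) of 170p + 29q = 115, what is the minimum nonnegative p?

gcd(170, 29) = 1  (170 = 5·29 + 25, 29 = 1·25 + 4, 25 = 6·4 + 1, 4 = 4·1).
1 divides 115, so solutions exist.
Back-substituting, 170·(7) + 29·(-41) = 1.
Scale by 115/1 = 115: (p₀, q₀) = (805, -4715).
General solution: p = 805 + 29t, q = -4715 - 170t for integer t.
p ≥ 0: smallest is 805 mod 29 = 22 (at t = -27), with q = -125.

22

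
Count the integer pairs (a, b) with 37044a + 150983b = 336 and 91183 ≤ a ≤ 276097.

gcd(150983, 37044):
  150983 = 4×37044 + 2807
  37044 = 13×2807 + 553
  2807 = 5×553 + 42
  553 = 13×42 + 7
  42 = 6×7
so gcd(150983, 37044) = 7.
Back-substitute for Bézout coefficients:
  7 = 553 - 13×42
  ... = 37044×(3550) + 150983×(-871)
Scale by 48: particular solution (170400, -41808); reduce a mod 21569: (19417, -4764).
General solution: a = 19417 + 21569t, b = -4764 - 5292t for integer t.
91183 ≤ 19417 + 21569t ≤ 276097 gives t ∈ [4, 11], which is 8 values.

8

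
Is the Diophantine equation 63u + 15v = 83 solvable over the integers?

gcd(63, 15) = 3.
3 does not divide 83 (remainder 2), so no integer solutions.

no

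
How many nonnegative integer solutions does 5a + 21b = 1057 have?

gcd(21, 5) = 1.
By Bézout, 5·(-4) + 21·(1) = 1.
One solution: (14, 47).
General: a = 14 + 21t, b = 47 - 5t.
a ≥ 0 ⇒ t ≥ 0; b ≥ 0 ⇒ t ≤ 9. So t ∈ [0, 9]: 10 solutions.

10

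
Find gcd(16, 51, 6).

1

gcd(51, 16) = 1.
gcd(1, 6) = 1.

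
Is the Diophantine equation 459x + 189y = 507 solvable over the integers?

no

gcd(459, 189) = 27  (459 = 2·189 + 81, 189 = 2·81 + 27, 81 = 3·27).
27 does not divide 507 (remainder 21), so no integer solutions.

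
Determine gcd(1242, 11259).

gcd(11259, 1242):
  11259 = 9·1242 + 81
  1242 = 15·81 + 27
  81 = 3·27
so gcd(11259, 1242) = 27.

27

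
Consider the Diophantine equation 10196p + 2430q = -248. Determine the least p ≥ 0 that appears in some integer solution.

gcd(10196, 2430):
  10196 = 4·2430 + 476
  2430 = 5·476 + 50
  476 = 9·50 + 26
  50 = 1·26 + 24
  26 = 1·24 + 2
  24 = 12·2
so gcd(10196, 2430) = 2.
2 divides -248, so solutions exist.
Back-substitute for Bézout coefficients:
  2 = 26 - 1·24
  ... = 10196·(97) + 2430·(-407)
Scale by -248/2 = -124: (p₀, q₀) = (-12028, 50468).
General solution: p = -12028 + 1215t, q = 50468 - 5098t for integer t.
p ≥ 0: smallest is -12028 mod 1215 = 122 (at t = 10), with q = -512.

122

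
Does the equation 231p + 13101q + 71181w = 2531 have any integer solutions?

no

gcd(13101, 231) = 33  (13101 = 56*231 + 165, 231 = 1*165 + 66, 165 = 2*66 + 33, 66 = 2*33).
gcd(33, 71181) = 33.
33 does not divide 2531 (remainder 23), so no integer solutions.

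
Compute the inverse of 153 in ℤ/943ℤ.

641

gcd(943, 153):
  943 = 6*153 + 25
  153 = 6*25 + 3
  25 = 8*3 + 1
  3 = 3*1
so gcd(943, 153) = 1.
Back-substitute for Bézout coefficients:
  1 = 25 - 8*3
  ... = 153*(-302) + 943*(49)
So 153*-302 ≡ 1 (mod 943), and -302 mod 943 = 641.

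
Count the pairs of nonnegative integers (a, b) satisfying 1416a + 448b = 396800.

5

gcd(1416, 448) = 8.
By Bézout, 1416·(25) + 448·(-79) = 8.
One solution: (48, 734).
General: a = 48 + 56t, b = 734 - 177t.
a ≥ 0 ⇒ t ≥ 0; b ≥ 0 ⇒ t ≤ 4. So t ∈ [0, 4]: 5 solutions.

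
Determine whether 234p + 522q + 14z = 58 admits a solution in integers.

yes

gcd(522, 234):
  522 = 2*234 + 54
  234 = 4*54 + 18
  54 = 3*18
so gcd(522, 234) = 18.
gcd(18, 14) = 2.
2 divides 58, so integer solutions exist.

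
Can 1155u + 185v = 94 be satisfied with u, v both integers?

gcd(1155, 185) = 5.
5 does not divide 94 (remainder 4), so no integer solutions.

no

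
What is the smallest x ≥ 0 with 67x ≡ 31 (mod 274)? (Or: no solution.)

25

gcd(274, 67) = 1  (274 = 4×67 + 6, 67 = 11×6 + 1, 6 = 6×1).
1 divides 31, so solutions exist.
Back-substituting, 67×(45) + 274×(-11) = 1.
So 67×(45) ≡ 1 (mod 274); multiply by 31: x ≡ 1395 (mod 274).
Smallest nonnegative: x = 1395 mod 274 = 25.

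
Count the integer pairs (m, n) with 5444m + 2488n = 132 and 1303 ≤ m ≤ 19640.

29

gcd(5444, 2488) = 4  (5444 = 2*2488 + 468, 2488 = 5*468 + 148, 468 = 3*148 + 24, 148 = 6*24 + 4, 24 = 6*4).
Back-substituting, 5444*(-101) + 2488*(221) = 4.
Scale by 33: particular solution (-3333, 7293); reduce m mod 622: (399, -873).
General solution: m = 399 + 622t, n = -873 - 1361t for integer t.
1303 ≤ 399 + 622t ≤ 19640 gives t ∈ [2, 30], which is 29 values.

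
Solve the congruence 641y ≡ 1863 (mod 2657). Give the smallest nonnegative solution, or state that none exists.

177

gcd(2657, 641) = 1.
1 divides 1863, so solutions exist.
By Bézout, 641·(-800) + 2657·(193) = 1.
So 641·(-800) ≡ 1 (mod 2657); multiply by 1863: y ≡ -1490400 (mod 2657).
Smallest nonnegative: y = -1490400 mod 2657 = 177.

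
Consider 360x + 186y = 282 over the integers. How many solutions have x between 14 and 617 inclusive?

20

gcd(360, 186):
  360 = 1·186 + 174
  186 = 1·174 + 12
  174 = 14·12 + 6
  12 = 2·6
so gcd(360, 186) = 6.
Back-substitute for Bézout coefficients:
  6 = 174 - 14·12
  ... = 360·(15) + 186·(-29)
Scale by 47: particular solution (705, -1363); reduce x mod 31: (23, -43).
General solution: x = 23 + 31t, y = -43 - 60t for integer t.
14 ≤ 23 + 31t ≤ 617 gives t ∈ [0, 19], which is 20 values.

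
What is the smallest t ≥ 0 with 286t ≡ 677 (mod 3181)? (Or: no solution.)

gcd(3181, 286) = 1  (3181 = 11×286 + 35, 286 = 8×35 + 6, 35 = 5×6 + 5, 6 = 1×5 + 1, 5 = 5×1).
1 divides 677, so solutions exist.
Back-substituting, 286×(545) + 3181×(-49) = 1.
So 286×(545) ≡ 1 (mod 3181); multiply by 677: t ≡ 368965 (mod 3181).
Smallest nonnegative: t = 368965 mod 3181 = 3150.

3150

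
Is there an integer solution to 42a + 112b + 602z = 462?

gcd(112, 42) = 14  (112 = 2·42 + 28, 42 = 1·28 + 14, 28 = 2·14).
gcd(14, 602) = 14.
14 divides 462, so integer solutions exist.

yes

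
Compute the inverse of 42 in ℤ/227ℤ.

200

gcd(227, 42) = 1.
By Bézout, 42*(-27) + 227*(5) = 1.
So 42*-27 ≡ 1 (mod 227), and -27 mod 227 = 200.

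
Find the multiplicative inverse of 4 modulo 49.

gcd(49, 4):
  49 = 12*4 + 1
  4 = 4*1
so gcd(49, 4) = 1.
Back-substitute for Bézout coefficients:
  1 = 49 - 12*4
  ... = 4*(-12) + 49*(1)
So 4*-12 ≡ 1 (mod 49), and -12 mod 49 = 37.

37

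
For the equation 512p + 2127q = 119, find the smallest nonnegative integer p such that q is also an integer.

gcd(2127, 512) = 1  (2127 = 4·512 + 79, 512 = 6·79 + 38, 79 = 2·38 + 3, 38 = 12·3 + 2, 3 = 1·2 + 1, 2 = 2·1).
1 divides 119, so solutions exist.
Back-substituting, 512·(-727) + 2127·(175) = 1.
Scale by 119/1 = 119: (p₀, q₀) = (-86513, 20825).
General solution: p = -86513 + 2127t, q = 20825 - 512t for integer t.
p ≥ 0: smallest is -86513 mod 2127 = 694 (at t = 41), with q = -167.

694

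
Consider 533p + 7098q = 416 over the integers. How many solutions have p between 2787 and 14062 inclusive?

gcd(7098, 533) = 13.
By Bézout, 533·(-253) + 7098·(19) = 13.
Particular solution: (94, -7).
General solution: p = 94 + 546t, q = -7 - 41t for integer t.
2787 ≤ 94 + 546t ≤ 14062 gives t ∈ [5, 25], which is 21 values.

21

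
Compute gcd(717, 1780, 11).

gcd(1780, 717) = 1  (1780 = 2×717 + 346, 717 = 2×346 + 25, 346 = 13×25 + 21, 25 = 1×21 + 4, 21 = 5×4 + 1, 4 = 4×1).
gcd(1, 11) = 1.

1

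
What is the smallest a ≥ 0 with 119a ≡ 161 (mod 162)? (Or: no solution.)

49

gcd(162, 119) = 1  (162 = 1×119 + 43, 119 = 2×43 + 33, 43 = 1×33 + 10, 33 = 3×10 + 3, 10 = 3×3 + 1, 3 = 3×1).
1 divides 161, so solutions exist.
Back-substituting, 119×(-49) + 162×(36) = 1.
So 119×(-49) ≡ 1 (mod 162); multiply by 161: a ≡ -7889 (mod 162).
Smallest nonnegative: a = -7889 mod 162 = 49.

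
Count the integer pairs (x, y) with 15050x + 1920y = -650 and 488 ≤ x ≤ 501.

0

gcd(15050, 1920):
  15050 = 7·1920 + 1610
  1920 = 1·1610 + 310
  1610 = 5·310 + 60
  310 = 5·60 + 10
  60 = 6·10
so gcd(15050, 1920) = 10.
Back-substitute for Bézout coefficients:
  10 = 310 - 5·60
  ... = 15050·(-31) + 1920·(243)
Scale by -65: particular solution (2015, -15795); reduce x mod 192: (95, -745).
General solution: x = 95 + 192t, y = -745 - 1505t for integer t.
488 ≤ 95 + 192t ≤ 501 gives t ∈ [3, 2], which is 0 values.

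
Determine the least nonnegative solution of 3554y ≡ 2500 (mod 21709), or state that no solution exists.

4472

gcd(21709, 3554) = 1  (21709 = 6*3554 + 385, 3554 = 9*385 + 89, 385 = 4*89 + 29, 89 = 3*29 + 2, 29 = 14*2 + 1, 2 = 2*1).
1 divides 2500, so solutions exist.
Back-substituting, 3554*(-10488) + 21709*(1717) = 1.
So 3554*(-10488) ≡ 1 (mod 21709); multiply by 2500: y ≡ -26220000 (mod 21709).
Smallest nonnegative: y = -26220000 mod 21709 = 4472.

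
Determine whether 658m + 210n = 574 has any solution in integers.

yes

gcd(658, 210) = 14.
14 divides 574, so integer solutions exist.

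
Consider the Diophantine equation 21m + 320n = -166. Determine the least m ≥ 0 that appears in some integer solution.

114

gcd(320, 21):
  320 = 15·21 + 5
  21 = 4·5 + 1
  5 = 5·1
so gcd(320, 21) = 1.
1 divides -166, so solutions exist.
Back-substitute for Bézout coefficients:
  1 = 21 - 4·5
  ... = 21·(61) + 320·(-4)
Scale by -166/1 = -166: (m₀, n₀) = (-10126, 664).
General solution: m = -10126 + 320t, n = 664 - 21t for integer t.
m ≥ 0: smallest is -10126 mod 320 = 114 (at t = 32), with n = -8.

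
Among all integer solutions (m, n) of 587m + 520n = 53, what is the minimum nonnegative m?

gcd(587, 520) = 1.
1 divides 53, so solutions exist.
By Bézout, 587×(163) + 520×(-184) = 1.
Scale by 53/1 = 53: (m₀, n₀) = (8639, -9752).
General solution: m = 8639 + 520t, n = -9752 - 587t for integer t.
m ≥ 0: smallest is 8639 mod 520 = 319 (at t = -16), with n = -360.

319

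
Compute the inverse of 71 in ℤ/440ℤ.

gcd(440, 71) = 1  (440 = 6×71 + 14, 71 = 5×14 + 1, 14 = 14×1).
Back-substituting, 71×(31) + 440×(-5) = 1.
So 71×31 ≡ 1 (mod 440), and 31 mod 440 = 31.

31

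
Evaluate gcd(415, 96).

gcd(415, 96):
  415 = 4*96 + 31
  96 = 3*31 + 3
  31 = 10*3 + 1
  3 = 3*1
so gcd(415, 96) = 1.

1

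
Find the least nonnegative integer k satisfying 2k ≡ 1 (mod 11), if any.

6

gcd(11, 2):
  11 = 5*2 + 1
  2 = 2*1
so gcd(11, 2) = 1.
1 divides 1, so solutions exist.
Back-substitute for Bézout coefficients:
  1 = 11 - 5*2
  ... = 2*(-5) + 11*(1)
So 2*(-5) ≡ 1 (mod 11); multiply by 1: k ≡ -5 (mod 11).
Smallest nonnegative: k = -5 mod 11 = 6.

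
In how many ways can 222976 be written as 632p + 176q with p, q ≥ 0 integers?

16

gcd(632, 176) = 8  (632 = 3·176 + 104, 176 = 1·104 + 72, 104 = 1·72 + 32, 72 = 2·32 + 8, 32 = 4·8).
Back-substituting, 632·(-5) + 176·(18) = 8.
Scale by 27872: one solution is (-139360, 501696). Reduce p mod 22: (10, 1231).
General: p = 10 + 22t, q = 1231 - 79t.
p ≥ 0 ⇒ t ≥ 0; q ≥ 0 ⇒ t ≤ 15. So t ∈ [0, 15]: 16 solutions.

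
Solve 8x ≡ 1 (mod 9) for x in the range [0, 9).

8

gcd(9, 8) = 1  (9 = 1·8 + 1, 8 = 8·1).
Back-substituting, 8·(-1) + 9·(1) = 1.
So 8·-1 ≡ 1 (mod 9), and -1 mod 9 = 8.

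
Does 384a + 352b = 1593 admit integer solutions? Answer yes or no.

no

gcd(384, 352) = 32  (384 = 1·352 + 32, 352 = 11·32).
32 does not divide 1593 (remainder 25), so no integer solutions.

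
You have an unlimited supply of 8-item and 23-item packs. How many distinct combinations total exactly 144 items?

Need nonnegative integers with 8j + 23k = 144.
gcd(8, 23) = 1, and 8·(3) + 23·(-1) = 1.
So (j₀, k₀) = (432, -144); general j = 432 + 23t, k = -144 - 8t.
j ≥ 0 ⇒ t ≥ -18; k ≥ 0 ⇒ t ≤ -18. That's 1 value of t.

1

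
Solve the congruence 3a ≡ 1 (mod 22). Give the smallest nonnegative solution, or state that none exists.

gcd(22, 3) = 1  (22 = 7·3 + 1, 3 = 3·1).
1 divides 1, so solutions exist.
Back-substituting, 3·(-7) + 22·(1) = 1.
So 3·(-7) ≡ 1 (mod 22); multiply by 1: a ≡ -7 (mod 22).
Smallest nonnegative: a = -7 mod 22 = 15.

15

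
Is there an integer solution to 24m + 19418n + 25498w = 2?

yes

gcd(19418, 24) = 2.
gcd(2, 25498) = 2.
2 divides 2, so integer solutions exist.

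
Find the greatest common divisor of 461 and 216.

gcd(461, 216):
  461 = 2·216 + 29
  216 = 7·29 + 13
  29 = 2·13 + 3
  13 = 4·3 + 1
  3 = 3·1
so gcd(461, 216) = 1.

1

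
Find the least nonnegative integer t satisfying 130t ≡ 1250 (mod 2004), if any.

395

gcd(2004, 130) = 2  (2004 = 15×130 + 54, 130 = 2×54 + 22, 54 = 2×22 + 10, 22 = 2×10 + 2, 10 = 5×2).
2 divides 1250, so solutions exist.
Back-substituting, 130×(185) + 2004×(-12) = 2.
So 130×(185) ≡ 2 (mod 2004); multiply by 625: t ≡ 115625 (mod 1002).
Smallest nonnegative: t = 115625 mod 1002 = 395.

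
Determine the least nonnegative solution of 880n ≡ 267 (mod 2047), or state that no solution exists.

gcd(2047, 880) = 1.
1 divides 267, so solutions exist.
By Bézout, 880×(970) + 2047×(-417) = 1.
So 880×(970) ≡ 1 (mod 2047); multiply by 267: n ≡ 258990 (mod 2047).
Smallest nonnegative: n = 258990 mod 2047 = 1068.

1068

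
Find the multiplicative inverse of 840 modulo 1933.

gcd(1933, 840):
  1933 = 2*840 + 253
  840 = 3*253 + 81
  253 = 3*81 + 10
  81 = 8*10 + 1
  10 = 10*1
so gcd(1933, 840) = 1.
Back-substitute for Bézout coefficients:
  1 = 81 - 8*10
  ... = 840*(191) + 1933*(-83)
So 840*191 ≡ 1 (mod 1933), and 191 mod 1933 = 191.

191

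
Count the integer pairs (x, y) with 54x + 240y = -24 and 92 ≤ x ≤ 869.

19

gcd(240, 54) = 6  (240 = 4*54 + 24, 54 = 2*24 + 6, 24 = 4*6).
Back-substituting, 54*(9) + 240*(-2) = 6.
Scale by -4: particular solution (-36, 8); reduce x mod 40: (4, -1).
General solution: x = 4 + 40t, y = -1 - 9t for integer t.
92 ≤ 4 + 40t ≤ 869 gives t ∈ [3, 21], which is 19 values.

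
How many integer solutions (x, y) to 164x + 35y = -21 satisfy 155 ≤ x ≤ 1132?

28

gcd(164, 35):
  164 = 4*35 + 24
  35 = 1*24 + 11
  24 = 2*11 + 2
  11 = 5*2 + 1
  2 = 2*1
so gcd(164, 35) = 1.
Back-substitute for Bézout coefficients:
  1 = 11 - 5*2
  ... = 164*(-16) + 35*(75)
Scale by -21: particular solution (336, -1575); reduce x mod 35: (21, -99).
General solution: x = 21 + 35t, y = -99 - 164t for integer t.
155 ≤ 21 + 35t ≤ 1132 gives t ∈ [4, 31], which is 28 values.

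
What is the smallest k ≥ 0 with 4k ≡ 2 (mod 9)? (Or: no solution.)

gcd(9, 4) = 1  (9 = 2×4 + 1, 4 = 4×1).
1 divides 2, so solutions exist.
Back-substituting, 4×(-2) + 9×(1) = 1.
So 4×(-2) ≡ 1 (mod 9); multiply by 2: k ≡ -4 (mod 9).
Smallest nonnegative: k = -4 mod 9 = 5.

5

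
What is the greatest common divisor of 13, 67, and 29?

1

gcd(67, 13):
  67 = 5×13 + 2
  13 = 6×2 + 1
  2 = 2×1
so gcd(67, 13) = 1.
gcd(1, 29) = 1.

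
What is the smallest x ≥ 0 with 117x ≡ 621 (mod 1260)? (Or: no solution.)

113

gcd(1260, 117) = 9.
9 divides 621, so solutions exist.
By Bézout, 117×(-43) + 1260×(4) = 9.
So 117×(-43) ≡ 9 (mod 1260); multiply by 69: x ≡ -2967 (mod 140).
Smallest nonnegative: x = -2967 mod 140 = 113.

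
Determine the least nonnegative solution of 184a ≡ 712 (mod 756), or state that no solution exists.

gcd(756, 184) = 4.
4 divides 712, so solutions exist.
By Bézout, 184*(37) + 756*(-9) = 4.
So 184*(37) ≡ 4 (mod 756); multiply by 178: a ≡ 6586 (mod 189).
Smallest nonnegative: a = 6586 mod 189 = 160.

160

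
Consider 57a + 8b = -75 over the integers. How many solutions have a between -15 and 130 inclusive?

gcd(57, 8):
  57 = 7×8 + 1
  8 = 8×1
so gcd(57, 8) = 1.
Back-substitute for Bézout coefficients:
  1 = 57 - 7×8
  ... = 57×(1) + 8×(-7)
Scale by -75: particular solution (-75, 525); reduce a mod 8: (5, -45).
General solution: a = 5 + 8t, b = -45 - 57t for integer t.
-15 ≤ 5 + 8t ≤ 130 gives t ∈ [-2, 15], which is 18 values.

18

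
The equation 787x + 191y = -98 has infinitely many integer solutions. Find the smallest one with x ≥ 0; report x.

gcd(787, 191) = 1  (787 = 4×191 + 23, 191 = 8×23 + 7, 23 = 3×7 + 2, 7 = 3×2 + 1, 2 = 2×1).
1 divides -98, so solutions exist.
Back-substituting, 787×(-83) + 191×(342) = 1.
Scale by -98/1 = -98: (x₀, y₀) = (8134, -33516).
General solution: x = 8134 + 191t, y = -33516 - 787t for integer t.
x ≥ 0: smallest is 8134 mod 191 = 112 (at t = -42), with y = -462.

112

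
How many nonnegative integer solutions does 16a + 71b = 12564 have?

11

gcd(71, 16) = 1.
By Bézout, 16×(-31) + 71×(7) = 1.
One solution: (22, 172).
General: a = 22 + 71t, b = 172 - 16t.
a ≥ 0 ⇒ t ≥ 0; b ≥ 0 ⇒ t ≤ 10. So t ∈ [0, 10]: 11 solutions.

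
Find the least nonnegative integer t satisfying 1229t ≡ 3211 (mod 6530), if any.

959

gcd(6530, 1229) = 1.
1 divides 3211, so solutions exist.
By Bézout, 1229*(-441) + 6530*(83) = 1.
So 1229*(-441) ≡ 1 (mod 6530); multiply by 3211: t ≡ -1416051 (mod 6530).
Smallest nonnegative: t = -1416051 mod 6530 = 959.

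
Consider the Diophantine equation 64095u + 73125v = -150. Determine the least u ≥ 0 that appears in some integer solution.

4130

gcd(73125, 64095):
  73125 = 1*64095 + 9030
  64095 = 7*9030 + 885
  9030 = 10*885 + 180
  885 = 4*180 + 165
  180 = 1*165 + 15
  165 = 11*15
so gcd(73125, 64095) = 15.
15 divides -150, so solutions exist.
Back-substitute for Bézout coefficients:
  15 = 180 - 1*165
  ... = 64095*(-413) + 73125*(362)
Scale by -150/15 = -10: (u₀, v₀) = (4130, -3620).
General solution: u = 4130 + 4875t, v = -3620 - 4273t for integer t.
u ≥ 0: smallest is 4130 mod 4875 = 4130 (at t = 0), with v = -3620.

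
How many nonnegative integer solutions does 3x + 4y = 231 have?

gcd(4, 3) = 1  (4 = 1×3 + 1, 3 = 3×1).
Back-substituting, 3×(-1) + 4×(1) = 1.
Scale by 231: one solution is (-231, 231). Reduce x mod 4: (1, 57).
General: x = 1 + 4t, y = 57 - 3t.
x ≥ 0 ⇒ t ≥ 0; y ≥ 0 ⇒ t ≤ 19. So t ∈ [0, 19]: 20 solutions.

20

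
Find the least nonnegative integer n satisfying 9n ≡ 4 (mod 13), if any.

gcd(13, 9) = 1.
1 divides 4, so solutions exist.
By Bézout, 9·(3) + 13·(-2) = 1.
So 9·(3) ≡ 1 (mod 13); multiply by 4: n ≡ 12 (mod 13).
Smallest nonnegative: n = 12 mod 13 = 12.

12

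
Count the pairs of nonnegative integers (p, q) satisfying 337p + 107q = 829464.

gcd(337, 107):
  337 = 3·107 + 16
  107 = 6·16 + 11
  16 = 1·11 + 5
  11 = 2·5 + 1
  5 = 5·1
so gcd(337, 107) = 1.
Back-substitute for Bézout coefficients:
  1 = 11 - 2·5
  ... = 337·(-20) + 107·(63)
Scale by 829464: one solution is (-16589280, 52256232). Reduce p mod 107: (0, 7752).
General: p = 0 + 107t, q = 7752 - 337t.
p ≥ 0 ⇒ t ≥ 0; q ≥ 0 ⇒ t ≤ 23. So t ∈ [0, 23]: 24 solutions.

24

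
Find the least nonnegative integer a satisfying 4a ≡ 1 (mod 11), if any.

3

gcd(11, 4) = 1.
1 divides 1, so solutions exist.
By Bézout, 4·(3) + 11·(-1) = 1.
So 4·(3) ≡ 1 (mod 11); multiply by 1: a ≡ 3 (mod 11).
Smallest nonnegative: a = 3 mod 11 = 3.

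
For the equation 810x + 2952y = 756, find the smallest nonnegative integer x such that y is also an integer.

gcd(2952, 810) = 18  (2952 = 3·810 + 522, 810 = 1·522 + 288, 522 = 1·288 + 234, 288 = 1·234 + 54, 234 = 4·54 + 18, 54 = 3·18).
18 divides 756, so solutions exist.
Back-substituting, 810·(-51) + 2952·(14) = 18.
Scale by 756/18 = 42: (x₀, y₀) = (-2142, 588).
General solution: x = -2142 + 164t, y = 588 - 45t for integer t.
x ≥ 0: smallest is -2142 mod 164 = 154 (at t = 14), with y = -42.

154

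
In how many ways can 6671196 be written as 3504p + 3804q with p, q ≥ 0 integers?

6

gcd(3804, 3504) = 12  (3804 = 1·3504 + 300, 3504 = 11·300 + 204, 300 = 1·204 + 96, 204 = 2·96 + 12, 96 = 8·12).
Back-substituting, 3504·(38) + 3804·(-35) = 12.
Scale by 555933: one solution is (21125454, -19457655). Reduce p mod 317: (257, 1517).
General: p = 257 + 317t, q = 1517 - 292t.
p ≥ 0 ⇒ t ≥ 0; q ≥ 0 ⇒ t ≤ 5. So t ∈ [0, 5]: 6 solutions.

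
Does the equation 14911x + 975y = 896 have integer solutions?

gcd(14911, 975) = 13  (14911 = 15*975 + 286, 975 = 3*286 + 117, 286 = 2*117 + 52, 117 = 2*52 + 13, 52 = 4*13).
13 does not divide 896 (remainder 12), so no integer solutions.

no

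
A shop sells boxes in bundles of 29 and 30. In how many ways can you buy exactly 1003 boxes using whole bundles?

Need nonnegative integers with 29j + 30k = 1003.
gcd(29, 30) = 1, and 29·(-1) + 30·(1) = 1.
So (j₀, k₀) = (-1003, 1003); general j = -1003 + 30t, k = 1003 - 29t.
j ≥ 0 ⇒ t ≥ 34; k ≥ 0 ⇒ t ≤ 34. That's 1 value of t.

1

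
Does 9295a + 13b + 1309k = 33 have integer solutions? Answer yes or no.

yes

gcd(9295, 13) = 13.
gcd(13, 1309) = 1.
1 divides 33, so integer solutions exist.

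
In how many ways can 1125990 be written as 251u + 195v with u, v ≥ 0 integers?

gcd(251, 195) = 1.
By Bézout, 251*(-94) + 195*(121) = 1.
One solution: (15, 5755).
General: u = 15 + 195t, v = 5755 - 251t.
u ≥ 0 ⇒ t ≥ 0; v ≥ 0 ⇒ t ≤ 22. So t ∈ [0, 22]: 23 solutions.

23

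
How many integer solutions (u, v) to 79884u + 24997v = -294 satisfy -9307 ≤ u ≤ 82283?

gcd(79884, 24997) = 7  (79884 = 3·24997 + 4893, 24997 = 5·4893 + 532, 4893 = 9·532 + 105, 532 = 5·105 + 7, 105 = 15·7).
Back-substituting, 79884·(-235) + 24997·(751) = 7.
Scale by -42: particular solution (9870, -31542); reduce u mod 3571: (2728, -8718).
General solution: u = 2728 + 3571t, v = -8718 - 11412t for integer t.
-9307 ≤ 2728 + 3571t ≤ 82283 gives t ∈ [-3, 22], which is 26 values.

26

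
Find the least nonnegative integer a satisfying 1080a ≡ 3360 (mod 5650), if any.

317

gcd(5650, 1080) = 10.
10 divides 3360, so solutions exist.
By Bézout, 1080·(-68) + 5650·(13) = 10.
So 1080·(-68) ≡ 10 (mod 5650); multiply by 336: a ≡ -22848 (mod 565).
Smallest nonnegative: a = -22848 mod 565 = 317.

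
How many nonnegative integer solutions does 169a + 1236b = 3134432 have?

gcd(1236, 169) = 1  (1236 = 7·169 + 53, 169 = 3·53 + 10, 53 = 5·10 + 3, 10 = 3·3 + 1, 3 = 3·1).
Back-substituting, 169·(373) + 1236·(-51) = 1.
Scale by 3134432: one solution is (1169143136, -159856032). Reduce a mod 1236: (848, 2420).
General: a = 848 + 1236t, b = 2420 - 169t.
a ≥ 0 ⇒ t ≥ 0; b ≥ 0 ⇒ t ≤ 14. So t ∈ [0, 14]: 15 solutions.

15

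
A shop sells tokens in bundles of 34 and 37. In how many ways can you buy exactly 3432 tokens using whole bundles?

3

Need nonnegative integers with 34j + 37k = 3432.
gcd(34, 37) = 1, and 34·(12) + 37·(-11) = 1.
So (j₀, k₀) = (41184, -37752); general j = 41184 + 37t, k = -37752 - 34t.
j ≥ 0 ⇒ t ≥ -1113; k ≥ 0 ⇒ t ≤ -1111. That's 3 values of t.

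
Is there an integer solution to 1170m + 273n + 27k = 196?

gcd(1170, 273) = 39  (1170 = 4·273 + 78, 273 = 3·78 + 39, 78 = 2·39).
gcd(39, 27) = 3.
3 does not divide 196 (remainder 1), so no integer solutions.

no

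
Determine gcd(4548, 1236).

12

gcd(4548, 1236) = 12  (4548 = 3*1236 + 840, 1236 = 1*840 + 396, 840 = 2*396 + 48, 396 = 8*48 + 12, 48 = 4*12).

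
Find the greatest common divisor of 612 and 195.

3

gcd(612, 195):
  612 = 3·195 + 27
  195 = 7·27 + 6
  27 = 4·6 + 3
  6 = 2·3
so gcd(612, 195) = 3.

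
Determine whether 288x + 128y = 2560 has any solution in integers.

yes

gcd(288, 128) = 32.
32 divides 2560, so integer solutions exist.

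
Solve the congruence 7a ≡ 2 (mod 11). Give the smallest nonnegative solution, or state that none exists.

gcd(11, 7) = 1.
1 divides 2, so solutions exist.
By Bézout, 7·(-3) + 11·(2) = 1.
So 7·(-3) ≡ 1 (mod 11); multiply by 2: a ≡ -6 (mod 11).
Smallest nonnegative: a = -6 mod 11 = 5.

5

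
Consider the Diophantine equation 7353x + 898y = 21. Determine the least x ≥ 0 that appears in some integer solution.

303

gcd(7353, 898) = 1  (7353 = 8×898 + 169, 898 = 5×169 + 53, 169 = 3×53 + 10, 53 = 5×10 + 3, 10 = 3×3 + 1, 3 = 3×1).
1 divides 21, so solutions exist.
Back-substituting, 7353×(271) + 898×(-2219) = 1.
Scale by 21/1 = 21: (x₀, y₀) = (5691, -46599).
General solution: x = 5691 + 898t, y = -46599 - 7353t for integer t.
x ≥ 0: smallest is 5691 mod 898 = 303 (at t = -6), with y = -2481.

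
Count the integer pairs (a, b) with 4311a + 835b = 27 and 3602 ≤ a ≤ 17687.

17

gcd(4311, 835) = 1.
By Bézout, 4311·(-264) + 835·(1363) = 1.
Particular solution: (387, -1998).
General solution: a = 387 + 835t, b = -1998 - 4311t for integer t.
3602 ≤ 387 + 835t ≤ 17687 gives t ∈ [4, 20], which is 17 values.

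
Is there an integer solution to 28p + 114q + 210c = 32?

gcd(114, 28) = 2  (114 = 4·28 + 2, 28 = 14·2).
gcd(2, 210) = 2.
2 divides 32, so integer solutions exist.

yes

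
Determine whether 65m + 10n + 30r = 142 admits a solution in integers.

gcd(65, 10) = 5  (65 = 6×10 + 5, 10 = 2×5).
gcd(5, 30) = 5.
5 does not divide 142 (remainder 2), so no integer solutions.

no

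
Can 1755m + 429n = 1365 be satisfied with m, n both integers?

gcd(1755, 429) = 39  (1755 = 4·429 + 39, 429 = 11·39).
39 divides 1365, so integer solutions exist.

yes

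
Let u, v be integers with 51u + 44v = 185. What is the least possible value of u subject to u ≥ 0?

39

gcd(51, 44):
  51 = 1*44 + 7
  44 = 6*7 + 2
  7 = 3*2 + 1
  2 = 2*1
so gcd(51, 44) = 1.
1 divides 185, so solutions exist.
Back-substitute for Bézout coefficients:
  1 = 7 - 3*2
  ... = 51*(19) + 44*(-22)
Scale by 185/1 = 185: (u₀, v₀) = (3515, -4070).
General solution: u = 3515 + 44t, v = -4070 - 51t for integer t.
u ≥ 0: smallest is 3515 mod 44 = 39 (at t = -79), with v = -41.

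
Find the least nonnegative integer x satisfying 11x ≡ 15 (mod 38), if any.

29

gcd(38, 11):
  38 = 3×11 + 5
  11 = 2×5 + 1
  5 = 5×1
so gcd(38, 11) = 1.
1 divides 15, so solutions exist.
Back-substitute for Bézout coefficients:
  1 = 11 - 2×5
  ... = 11×(7) + 38×(-2)
So 11×(7) ≡ 1 (mod 38); multiply by 15: x ≡ 105 (mod 38).
Smallest nonnegative: x = 105 mod 38 = 29.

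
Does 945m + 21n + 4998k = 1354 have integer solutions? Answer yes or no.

no

gcd(945, 21) = 21  (945 = 45×21).
gcd(21, 4998) = 21.
21 does not divide 1354 (remainder 10), so no integer solutions.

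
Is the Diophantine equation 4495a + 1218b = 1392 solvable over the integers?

yes

gcd(4495, 1218) = 29.
29 divides 1392, so integer solutions exist.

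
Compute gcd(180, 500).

20

gcd(500, 180):
  500 = 2*180 + 140
  180 = 1*140 + 40
  140 = 3*40 + 20
  40 = 2*20
so gcd(500, 180) = 20.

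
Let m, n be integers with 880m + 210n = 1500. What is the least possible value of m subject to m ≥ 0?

6

gcd(880, 210) = 10.
10 divides 1500, so solutions exist.
By Bézout, 880×(-5) + 210×(21) = 10.
Scale by 1500/10 = 150: (m₀, n₀) = (-750, 3150).
General solution: m = -750 + 21t, n = 3150 - 88t for integer t.
m ≥ 0: smallest is -750 mod 21 = 6 (at t = 36), with n = -18.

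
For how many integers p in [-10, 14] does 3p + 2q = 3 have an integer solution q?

gcd(3, 2) = 1  (3 = 1*2 + 1, 2 = 2*1).
Back-substituting, 3*(1) + 2*(-1) = 1.
Scale by 3: particular solution (3, -3); reduce p mod 2: (1, 0).
General solution: p = 1 + 2t, q = 0 - 3t for integer t.
-10 ≤ 1 + 2t ≤ 14 gives t ∈ [-5, 6], which is 12 values.

12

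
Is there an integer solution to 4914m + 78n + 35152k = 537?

no

gcd(4914, 78) = 78  (4914 = 63*78).
gcd(78, 35152) = 26.
26 does not divide 537 (remainder 17), so no integer solutions.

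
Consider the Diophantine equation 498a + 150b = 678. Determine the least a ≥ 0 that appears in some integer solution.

gcd(498, 150):
  498 = 3·150 + 48
  150 = 3·48 + 6
  48 = 8·6
so gcd(498, 150) = 6.
6 divides 678, so solutions exist.
Back-substitute for Bézout coefficients:
  6 = 150 - 3·48
  ... = 498·(-3) + 150·(10)
Scale by 678/6 = 113: (a₀, b₀) = (-339, 1130).
General solution: a = -339 + 25t, b = 1130 - 83t for integer t.
a ≥ 0: smallest is -339 mod 25 = 11 (at t = 14), with b = -32.

11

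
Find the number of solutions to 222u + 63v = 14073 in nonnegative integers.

gcd(222, 63):
  222 = 3·63 + 33
  63 = 1·33 + 30
  33 = 1·30 + 3
  30 = 10·3
so gcd(222, 63) = 3.
Back-substitute for Bézout coefficients:
  3 = 33 - 1·30
  ... = 222·(2) + 63·(-7)
Scale by 4691: one solution is (9382, -32837). Reduce u mod 21: (16, 167).
General: u = 16 + 21t, v = 167 - 74t.
u ≥ 0 ⇒ t ≥ 0; v ≥ 0 ⇒ t ≤ 2. So t ∈ [0, 2]: 3 solutions.

3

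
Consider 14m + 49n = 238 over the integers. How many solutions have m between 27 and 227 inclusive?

29

gcd(49, 14) = 7  (49 = 3·14 + 7, 14 = 2·7).
Back-substituting, 14·(-3) + 49·(1) = 7.
Scale by 34: particular solution (-102, 34); reduce m mod 7: (3, 4).
General solution: m = 3 + 7t, n = 4 - 2t for integer t.
27 ≤ 3 + 7t ≤ 227 gives t ∈ [4, 32], which is 29 values.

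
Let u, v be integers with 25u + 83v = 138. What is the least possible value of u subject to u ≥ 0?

52

gcd(83, 25) = 1  (83 = 3×25 + 8, 25 = 3×8 + 1, 8 = 8×1).
1 divides 138, so solutions exist.
Back-substituting, 25×(10) + 83×(-3) = 1.
Scale by 138/1 = 138: (u₀, v₀) = (1380, -414).
General solution: u = 1380 + 83t, v = -414 - 25t for integer t.
u ≥ 0: smallest is 1380 mod 83 = 52 (at t = -16), with v = -14.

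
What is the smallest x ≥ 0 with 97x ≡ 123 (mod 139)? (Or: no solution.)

gcd(139, 97) = 1.
1 divides 123, so solutions exist.
By Bézout, 97*(43) + 139*(-30) = 1.
So 97*(43) ≡ 1 (mod 139); multiply by 123: x ≡ 5289 (mod 139).
Smallest nonnegative: x = 5289 mod 139 = 7.

7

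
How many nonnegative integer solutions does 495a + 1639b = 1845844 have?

25

gcd(1639, 495):
  1639 = 3·495 + 154
  495 = 3·154 + 33
  154 = 4·33 + 22
  33 = 1·22 + 11
  22 = 2·11
so gcd(1639, 495) = 11.
Back-substitute for Bézout coefficients:
  11 = 33 - 1·22
  ... = 495·(53) + 1639·(-16)
Scale by 167804: one solution is (8893612, -2684864). Reduce a mod 149: (100, 1096).
General: a = 100 + 149t, b = 1096 - 45t.
a ≥ 0 ⇒ t ≥ 0; b ≥ 0 ⇒ t ≤ 24. So t ∈ [0, 24]: 25 solutions.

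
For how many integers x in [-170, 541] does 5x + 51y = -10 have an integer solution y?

14

gcd(51, 5) = 1.
By Bézout, 5·(-10) + 51·(1) = 1.
Particular solution: (49, -5).
General solution: x = 49 + 51t, y = -5 - 5t for integer t.
-170 ≤ 49 + 51t ≤ 541 gives t ∈ [-4, 9], which is 14 values.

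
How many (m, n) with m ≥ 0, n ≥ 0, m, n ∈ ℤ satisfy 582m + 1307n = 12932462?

17

gcd(1307, 582):
  1307 = 2·582 + 143
  582 = 4·143 + 10
  143 = 14·10 + 3
  10 = 3·3 + 1
  3 = 3·1
so gcd(1307, 582) = 1.
Back-substitute for Bézout coefficients:
  1 = 10 - 3·3
  ... = 582·(393) + 1307·(-175)
Scale by 12932462: one solution is (5082457566, -2263180850). Reduce m mod 1307: (1165, 9376).
General: m = 1165 + 1307t, n = 9376 - 582t.
m ≥ 0 ⇒ t ≥ 0; n ≥ 0 ⇒ t ≤ 16. So t ∈ [0, 16]: 17 solutions.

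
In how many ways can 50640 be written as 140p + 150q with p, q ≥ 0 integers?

gcd(150, 140):
  150 = 1×140 + 10
  140 = 14×10
so gcd(150, 140) = 10.
Back-substitute for Bézout coefficients:
  10 = 150 - 1×140
  ... = 140×(-1) + 150×(1)
Scale by 5064: one solution is (-5064, 5064). Reduce p mod 15: (6, 332).
General: p = 6 + 15t, q = 332 - 14t.
p ≥ 0 ⇒ t ≥ 0; q ≥ 0 ⇒ t ≤ 23. So t ∈ [0, 23]: 24 solutions.

24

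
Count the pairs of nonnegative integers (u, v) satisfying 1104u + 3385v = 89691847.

gcd(3385, 1104) = 1  (3385 = 3×1104 + 73, 1104 = 15×73 + 9, 73 = 8×9 + 1, 9 = 9×1).
Back-substituting, 1104×(-371) + 3385×(121) = 1.
Scale by 89691847: one solution is (-33275675237, 10852713487). Reduce u mod 3385: (1968, 25855).
General: u = 1968 + 3385t, v = 25855 - 1104t.
u ≥ 0 ⇒ t ≥ 0; v ≥ 0 ⇒ t ≤ 23. So t ∈ [0, 23]: 24 solutions.

24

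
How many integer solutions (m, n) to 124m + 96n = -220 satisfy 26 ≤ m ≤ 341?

13

gcd(124, 96):
  124 = 1*96 + 28
  96 = 3*28 + 12
  28 = 2*12 + 4
  12 = 3*4
so gcd(124, 96) = 4.
Back-substitute for Bézout coefficients:
  4 = 28 - 2*12
  ... = 124*(7) + 96*(-9)
Scale by -55: particular solution (-385, 495); reduce m mod 24: (23, -32).
General solution: m = 23 + 24t, n = -32 - 31t for integer t.
26 ≤ 23 + 24t ≤ 341 gives t ∈ [1, 13], which is 13 values.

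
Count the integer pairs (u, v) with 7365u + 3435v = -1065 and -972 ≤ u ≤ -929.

0

gcd(7365, 3435):
  7365 = 2*3435 + 495
  3435 = 6*495 + 465
  495 = 1*465 + 30
  465 = 15*30 + 15
  30 = 2*15
so gcd(7365, 3435) = 15.
Back-substitute for Bézout coefficients:
  15 = 465 - 15*30
  ... = 7365*(-111) + 3435*(238)
Scale by -71: particular solution (7881, -16898); reduce u mod 229: (95, -204).
General solution: u = 95 + 229t, v = -204 - 491t for integer t.
-972 ≤ 95 + 229t ≤ -929 gives t ∈ [-4, -5], which is 0 values.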